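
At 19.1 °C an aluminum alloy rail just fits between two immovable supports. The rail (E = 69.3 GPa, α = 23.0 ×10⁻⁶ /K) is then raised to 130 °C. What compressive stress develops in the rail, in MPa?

ΔT = 110.9 K. Constrained thermal stress σ = E·α·ΔT = 69.30×10³ MPa × 23.0×10⁻⁶ × 110.9 = 177 MPa (compressive).

177 MPa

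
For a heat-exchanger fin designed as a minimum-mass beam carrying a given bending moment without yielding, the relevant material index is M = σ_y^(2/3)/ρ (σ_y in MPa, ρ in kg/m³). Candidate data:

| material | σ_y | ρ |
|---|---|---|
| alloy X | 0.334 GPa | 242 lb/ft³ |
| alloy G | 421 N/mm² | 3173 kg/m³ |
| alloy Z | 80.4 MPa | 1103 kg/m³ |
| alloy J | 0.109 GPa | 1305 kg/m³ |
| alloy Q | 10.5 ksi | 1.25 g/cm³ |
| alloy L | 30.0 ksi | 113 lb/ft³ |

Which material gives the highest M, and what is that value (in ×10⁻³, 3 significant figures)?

alloy L, M = 19.3×10⁻³

Convert each candidate to consistent units, then evaluate M:
  alloy X: σ_y = 334.0 MPa, ρ = 3876 kg/m³
  alloy G: σ_y = 421.0 MPa, ρ = 3173 kg/m³
  alloy Z: σ_y = 80.40 MPa, ρ = 1103 kg/m³
  alloy J: σ_y = 109.0 MPa, ρ = 1305 kg/m³
  alloy Q: σ_y = 72.39 MPa, ρ = 1250 kg/m³
  alloy L: σ_y = 206.8 MPa, ρ = 1810 kg/m³
  alloy L: M = 19.3×10⁻³
  alloy G: M = 17.7×10⁻³
  alloy J: M = 17.5×10⁻³
  alloy Z: M = 16.9×10⁻³
  alloy Q: M = 13.9×10⁻³
  alloy X: M = 12.4×10⁻³
Highest index: alloy L.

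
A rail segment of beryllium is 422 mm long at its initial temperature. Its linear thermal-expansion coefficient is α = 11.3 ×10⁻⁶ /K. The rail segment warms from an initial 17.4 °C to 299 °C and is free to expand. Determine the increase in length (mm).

1.34 mm

ΔT = 299 − 17.4 = 281.6 K.
ΔL = α·L₀·ΔT = 11.3×10⁻⁶ × 422 mm × 281.6 K = 1.34 mm.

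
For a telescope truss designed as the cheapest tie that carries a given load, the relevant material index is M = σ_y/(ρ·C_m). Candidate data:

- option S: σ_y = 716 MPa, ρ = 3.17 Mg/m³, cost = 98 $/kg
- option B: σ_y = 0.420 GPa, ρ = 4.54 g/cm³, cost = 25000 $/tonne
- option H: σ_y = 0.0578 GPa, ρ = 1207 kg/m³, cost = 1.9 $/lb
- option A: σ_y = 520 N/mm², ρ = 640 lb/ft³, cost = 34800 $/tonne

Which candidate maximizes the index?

After converting to SI:
  option S: σ_y = 716.0 MPa, ρ = 3170 kg/m³, cost = 98.00 $/kg
  option B: σ_y = 420.0 MPa, ρ = 4540 kg/m³, cost = 25.00 $/kg
  option H: σ_y = 57.80 MPa, ρ = 1207 kg/m³, cost = 4.189 $/kg
  option A: σ_y = 520.0 MPa, ρ = 10250 kg/m³, cost = 34.80 $/kg
  option H: M = 11.4 kN·m per $
  option B: M = 3.70 kN·m per $
  option S: M = 2.30 kN·m per $
  option A: M = 1.46 kN·m per $
The maximum is for option H.

option H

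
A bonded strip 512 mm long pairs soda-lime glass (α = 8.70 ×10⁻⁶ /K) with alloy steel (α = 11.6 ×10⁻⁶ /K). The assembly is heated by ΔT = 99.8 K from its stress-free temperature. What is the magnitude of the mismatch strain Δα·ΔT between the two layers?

Δα = |8.70 − 11.6|×10⁻⁶/K = 2.90×10⁻⁶/K.
Mismatch strain = Δα·ΔT = 2.90×10⁻⁶ × 99.8 = 2.89×10⁻⁴.

2.89×10⁻⁴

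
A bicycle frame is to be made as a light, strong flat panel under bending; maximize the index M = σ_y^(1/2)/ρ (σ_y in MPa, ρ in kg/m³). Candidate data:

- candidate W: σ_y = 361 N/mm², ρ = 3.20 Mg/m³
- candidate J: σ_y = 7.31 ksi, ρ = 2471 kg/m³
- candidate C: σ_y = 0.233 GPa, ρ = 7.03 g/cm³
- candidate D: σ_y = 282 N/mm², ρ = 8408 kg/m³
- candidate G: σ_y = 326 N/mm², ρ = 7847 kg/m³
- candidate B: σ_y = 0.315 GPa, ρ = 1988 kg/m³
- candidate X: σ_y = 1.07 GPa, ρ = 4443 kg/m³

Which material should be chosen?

Convert each candidate to consistent units, then evaluate M:
  candidate W: σ_y = 361.0 MPa, ρ = 3200 kg/m³
  candidate J: σ_y = 50.40 MPa, ρ = 2471 kg/m³
  candidate C: σ_y = 233.0 MPa, ρ = 7030 kg/m³
  candidate D: σ_y = 282.0 MPa, ρ = 8408 kg/m³
  candidate G: σ_y = 326.0 MPa, ρ = 7847 kg/m³
  candidate B: σ_y = 315.0 MPa, ρ = 1988 kg/m³
  candidate X: σ_y = 1070 MPa, ρ = 4443 kg/m³
  candidate B: M = 8.93×10⁻³
  candidate X: M = 7.36×10⁻³
  candidate W: M = 5.94×10⁻³
  candidate J: M = 2.87×10⁻³
  candidate G: M = 2.30×10⁻³
  candidate C: M = 2.17×10⁻³
  candidate D: M = 2.00×10⁻³
The maximum is for candidate B.

candidate B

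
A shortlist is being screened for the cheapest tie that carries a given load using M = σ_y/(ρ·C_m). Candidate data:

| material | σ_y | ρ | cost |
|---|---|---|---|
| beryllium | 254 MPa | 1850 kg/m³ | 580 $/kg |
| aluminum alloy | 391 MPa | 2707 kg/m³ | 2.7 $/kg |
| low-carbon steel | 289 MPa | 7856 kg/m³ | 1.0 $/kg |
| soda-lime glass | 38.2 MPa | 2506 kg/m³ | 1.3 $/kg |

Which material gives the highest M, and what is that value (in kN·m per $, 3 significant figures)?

aluminum alloy, M = 53.5 kN·m per $

Computing M directly (units already consistent):
  aluminum alloy: M = 53.5 kN·m per $
  low-carbon steel: M = 36.8 kN·m per $
  soda-lime glass: M = 11.7 kN·m per $
  beryllium: M = 0.237 kN·m per $
Aluminum alloy ranks first.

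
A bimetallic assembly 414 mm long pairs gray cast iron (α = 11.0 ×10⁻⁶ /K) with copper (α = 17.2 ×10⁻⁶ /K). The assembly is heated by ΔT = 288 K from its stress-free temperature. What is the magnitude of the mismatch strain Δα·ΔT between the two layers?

1.79×10⁻³

Δα = |11.0 − 17.2|×10⁻⁶/K = 6.20×10⁻⁶/K.
Mismatch strain = Δα·ΔT = 6.20×10⁻⁶ × 288.0 = 1.79×10⁻³.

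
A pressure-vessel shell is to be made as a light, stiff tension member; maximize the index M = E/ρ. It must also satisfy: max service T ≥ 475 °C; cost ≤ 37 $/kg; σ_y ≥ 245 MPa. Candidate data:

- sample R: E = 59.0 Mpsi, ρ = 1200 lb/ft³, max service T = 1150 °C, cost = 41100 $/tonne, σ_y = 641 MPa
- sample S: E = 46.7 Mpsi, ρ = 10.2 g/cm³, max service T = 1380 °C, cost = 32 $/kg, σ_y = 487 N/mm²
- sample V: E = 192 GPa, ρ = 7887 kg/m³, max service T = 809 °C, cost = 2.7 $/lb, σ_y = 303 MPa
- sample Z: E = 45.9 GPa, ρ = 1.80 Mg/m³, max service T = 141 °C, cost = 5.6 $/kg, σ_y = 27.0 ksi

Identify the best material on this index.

sample S

Screen on constraints: max service T ≥ 475 °C; cost ≤ 37 $/kg; σ_y ≥ 245 MPa. Survivors: sample S, sample V.
Normalizing units and computing the index:
  sample S: E = 322.0 GPa, ρ = 10200 kg/m³
  sample V: E = 192.0 GPa, ρ = 7887 kg/m³
  sample S: M = 31.6 MN·m/kg
  sample V: M = 24.3 MN·m/kg
Highest index: sample S.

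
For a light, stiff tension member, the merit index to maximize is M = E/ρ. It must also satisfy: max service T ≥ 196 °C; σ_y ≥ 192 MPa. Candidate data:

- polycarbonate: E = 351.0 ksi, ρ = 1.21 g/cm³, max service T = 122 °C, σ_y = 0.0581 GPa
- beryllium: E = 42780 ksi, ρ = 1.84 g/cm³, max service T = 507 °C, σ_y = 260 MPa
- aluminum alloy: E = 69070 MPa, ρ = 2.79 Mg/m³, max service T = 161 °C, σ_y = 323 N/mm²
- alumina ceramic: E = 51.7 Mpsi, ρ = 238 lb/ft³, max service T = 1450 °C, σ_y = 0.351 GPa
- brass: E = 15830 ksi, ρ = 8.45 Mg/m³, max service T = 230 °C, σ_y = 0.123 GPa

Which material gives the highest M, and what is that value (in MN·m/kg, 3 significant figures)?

Screen on constraints: max service T ≥ 196 °C; σ_y ≥ 192 MPa. Survivors: beryllium, alumina ceramic.
Normalizing units and computing the index:
  beryllium: E = 295.0 GPa, ρ = 1840 kg/m³
  alumina ceramic: E = 356.5 GPa, ρ = 3812 kg/m³
  beryllium: M = 160 MN·m/kg
  alumina ceramic: M = 93.5 MN·m/kg
Beryllium ranks first.

beryllium, M = 160 MN·m/kg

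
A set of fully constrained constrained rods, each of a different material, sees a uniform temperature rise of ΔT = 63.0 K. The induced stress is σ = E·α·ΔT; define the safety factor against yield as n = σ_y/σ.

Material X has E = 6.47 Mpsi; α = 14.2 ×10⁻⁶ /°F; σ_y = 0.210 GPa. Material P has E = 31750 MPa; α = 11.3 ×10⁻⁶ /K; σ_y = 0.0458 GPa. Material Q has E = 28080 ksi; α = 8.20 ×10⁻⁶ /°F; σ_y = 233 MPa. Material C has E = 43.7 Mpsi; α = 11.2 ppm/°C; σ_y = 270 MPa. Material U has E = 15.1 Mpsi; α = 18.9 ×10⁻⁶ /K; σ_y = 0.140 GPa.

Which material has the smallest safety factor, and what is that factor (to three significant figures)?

Per material, after unit conversion:
  material X: E = 44.61, α = 25.6, σ_y = 210.0 → σ = 71.8 MPa, n = 2.92
  material P: E = 31.75, α = 11.3, σ_y = 45.80 → σ = 22.6 MPa, n = 2.03
  material Q: E = 193.6, α = 14.8, σ_y = 233.0 → σ = 180 MPa, n = 1.29
  material C: E = 301.3, α = 11.2, σ_y = 270.0 → σ = 213 MPa, n = 1.27
  material U: E = 104.1, α = 18.9, σ_y = 140.0 → σ = 124 MPa, n = 1.13
Material U has the lowest safety factor, n = 1.13.

material U, n = 1.13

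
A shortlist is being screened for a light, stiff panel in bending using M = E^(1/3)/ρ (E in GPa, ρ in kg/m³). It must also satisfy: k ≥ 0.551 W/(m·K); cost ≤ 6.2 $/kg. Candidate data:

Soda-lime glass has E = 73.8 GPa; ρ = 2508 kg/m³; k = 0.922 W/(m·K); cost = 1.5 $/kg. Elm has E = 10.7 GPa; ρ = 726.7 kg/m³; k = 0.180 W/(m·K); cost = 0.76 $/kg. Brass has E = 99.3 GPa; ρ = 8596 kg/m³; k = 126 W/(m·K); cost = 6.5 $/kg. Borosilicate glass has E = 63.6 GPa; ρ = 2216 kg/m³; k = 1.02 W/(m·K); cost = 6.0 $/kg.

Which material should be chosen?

Screen on constraints: k ≥ 0.551 W/(m·K); cost ≤ 6.2 $/kg. Survivors: soda-lime glass, borosilicate glass.
Per-candidate index values:
  borosilicate glass: M = 1.80×10⁻³
  soda-lime glass: M = 1.67×10⁻³
The maximum is for borosilicate glass.

borosilicate glass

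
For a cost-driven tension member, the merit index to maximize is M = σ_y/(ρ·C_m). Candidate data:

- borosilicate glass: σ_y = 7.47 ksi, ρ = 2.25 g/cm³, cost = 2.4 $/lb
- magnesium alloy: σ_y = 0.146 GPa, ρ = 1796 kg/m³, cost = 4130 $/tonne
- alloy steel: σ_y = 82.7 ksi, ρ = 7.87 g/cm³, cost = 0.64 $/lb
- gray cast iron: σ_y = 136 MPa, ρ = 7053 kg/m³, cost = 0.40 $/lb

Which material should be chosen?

alloy steel

Putting every candidate on a common basis:
  borosilicate glass: σ_y = 51.50 MPa, ρ = 2250 kg/m³, cost = 5.291 $/kg
  magnesium alloy: σ_y = 146.0 MPa, ρ = 1796 kg/m³, cost = 4.130 $/kg
  alloy steel: σ_y = 570.2 MPa, ρ = 7870 kg/m³, cost = 1.411 $/kg
  gray cast iron: σ_y = 136.0 MPa, ρ = 7053 kg/m³, cost = 0.8818 $/kg
  alloy steel: M = 51.4 kN·m per $
  gray cast iron: M = 21.9 kN·m per $
  magnesium alloy: M = 19.7 kN·m per $
  borosilicate glass: M = 4.33 kN·m per $
Alloy steel ranks first.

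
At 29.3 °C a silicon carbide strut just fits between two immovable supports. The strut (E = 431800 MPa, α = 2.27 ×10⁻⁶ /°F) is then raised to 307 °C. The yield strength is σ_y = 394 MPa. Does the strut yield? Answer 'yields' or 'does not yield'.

yields

E = 431800 MPa = 431.8 GPa.
α = 2.27×10⁻⁶/°F × 9/5 = 4.09×10⁻⁶/K.
ΔT = 277.7 K. Constrained thermal stress σ = E·α·ΔT = 431.8×10³ MPa × 4.09×10⁻⁶ × 277.7 = 490 MPa (compressive).
Compare to σ_y = 394 MPa: σ ≥ σ_y, so it yields.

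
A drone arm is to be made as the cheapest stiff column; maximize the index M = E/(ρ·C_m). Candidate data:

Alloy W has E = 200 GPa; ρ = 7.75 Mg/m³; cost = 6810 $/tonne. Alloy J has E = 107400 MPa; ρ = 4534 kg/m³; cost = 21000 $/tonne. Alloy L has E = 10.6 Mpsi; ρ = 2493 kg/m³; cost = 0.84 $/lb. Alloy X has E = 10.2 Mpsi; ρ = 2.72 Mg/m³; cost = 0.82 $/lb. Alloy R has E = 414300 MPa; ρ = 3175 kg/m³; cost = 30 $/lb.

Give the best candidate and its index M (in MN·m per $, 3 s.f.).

In SI units:
  alloy W: E = 200.0 GPa, ρ = 7750 kg/m³, cost = 6.810 $/kg
  alloy J: E = 107.4 GPa, ρ = 4534 kg/m³, cost = 21.00 $/kg
  alloy L: E = 73.08 GPa, ρ = 2493 kg/m³, cost = 1.852 $/kg
  alloy X: E = 70.33 GPa, ρ = 2720 kg/m³, cost = 1.808 $/kg
  alloy R: E = 414.3 GPa, ρ = 3175 kg/m³, cost = 66.14 $/kg
  alloy L: M = 15.8 MN·m per $
  alloy X: M = 14.3 MN·m per $
  alloy W: M = 3.79 MN·m per $
  alloy R: M = 1.97 MN·m per $
  alloy J: M = 1.13 MN·m per $
Highest index: alloy L.

alloy L, M = 15.8 MN·m per $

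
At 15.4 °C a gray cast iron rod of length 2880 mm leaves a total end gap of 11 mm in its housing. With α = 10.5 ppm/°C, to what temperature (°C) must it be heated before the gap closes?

α·L₀·ΔT = 11.0 mm ⇒ ΔT = 11.0 / (10.5×10⁻⁶ × 2880.0) = 363.8 K.
T = 15.4 + 363.8 = 379.2 °C.

379 °C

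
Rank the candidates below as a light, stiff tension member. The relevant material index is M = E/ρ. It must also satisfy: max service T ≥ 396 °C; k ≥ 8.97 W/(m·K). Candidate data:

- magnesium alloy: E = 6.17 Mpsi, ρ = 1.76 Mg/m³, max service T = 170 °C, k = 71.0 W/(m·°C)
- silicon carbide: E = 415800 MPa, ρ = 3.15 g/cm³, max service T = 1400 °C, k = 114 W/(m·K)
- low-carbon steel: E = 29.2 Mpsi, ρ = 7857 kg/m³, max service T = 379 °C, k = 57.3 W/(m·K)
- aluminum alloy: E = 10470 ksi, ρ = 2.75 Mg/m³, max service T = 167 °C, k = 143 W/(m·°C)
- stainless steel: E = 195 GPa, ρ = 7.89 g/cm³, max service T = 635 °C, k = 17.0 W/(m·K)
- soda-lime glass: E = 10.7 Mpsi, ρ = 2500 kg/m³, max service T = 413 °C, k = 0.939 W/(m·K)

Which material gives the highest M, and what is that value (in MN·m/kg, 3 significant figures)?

Screen on constraints: max service T ≥ 396 °C; k ≥ 8.97 W/(m·K). Survivors: silicon carbide, stainless steel.
After converting to SI:
  silicon carbide: E = 415.8 GPa, ρ = 3150 kg/m³
  stainless steel: E = 195.0 GPa, ρ = 7890 kg/m³
  silicon carbide: M = 132 MN·m/kg
  stainless steel: M = 24.7 MN·m/kg
Highest index: silicon carbide.

silicon carbide, M = 132 MN·m/kg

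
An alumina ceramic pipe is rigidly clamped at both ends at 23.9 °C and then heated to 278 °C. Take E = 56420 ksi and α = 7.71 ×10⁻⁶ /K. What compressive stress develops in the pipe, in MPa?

762 MPa

E = 56420 ksi = 389.0 GPa.
ΔT = 254.1 K. Constrained thermal stress σ = E·α·ΔT = 389.0×10³ MPa × 7.71×10⁻⁶ × 254.1 = 762 MPa (compressive).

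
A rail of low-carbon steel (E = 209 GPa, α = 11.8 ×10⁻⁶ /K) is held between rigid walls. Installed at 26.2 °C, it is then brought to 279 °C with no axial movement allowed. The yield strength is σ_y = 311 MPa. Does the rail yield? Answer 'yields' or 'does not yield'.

yields

ΔT = 252.8 K. Constrained thermal stress σ = E·α·ΔT = 209.0×10³ MPa × 11.8×10⁻⁶ × 252.8 = 623 MPa (compressive).
Compare to σ_y = 311 MPa: σ ≥ σ_y, so it yields.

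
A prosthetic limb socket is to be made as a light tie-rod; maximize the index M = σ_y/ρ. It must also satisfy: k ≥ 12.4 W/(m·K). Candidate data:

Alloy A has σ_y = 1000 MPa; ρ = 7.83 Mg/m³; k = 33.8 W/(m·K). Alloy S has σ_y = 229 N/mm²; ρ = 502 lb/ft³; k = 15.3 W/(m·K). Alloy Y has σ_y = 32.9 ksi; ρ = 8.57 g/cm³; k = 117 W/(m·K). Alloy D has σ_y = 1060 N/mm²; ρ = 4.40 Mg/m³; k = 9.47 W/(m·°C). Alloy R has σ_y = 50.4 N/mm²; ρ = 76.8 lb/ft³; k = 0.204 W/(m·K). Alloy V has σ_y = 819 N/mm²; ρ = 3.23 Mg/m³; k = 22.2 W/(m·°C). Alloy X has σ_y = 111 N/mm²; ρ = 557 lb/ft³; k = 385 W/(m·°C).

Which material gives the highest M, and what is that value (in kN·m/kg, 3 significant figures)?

alloy V, M = 254 kN·m/kg

Screen on constraints: k ≥ 12.4 W/(m·K). Survivors: alloy A, alloy S, alloy Y, alloy V, alloy X.
Putting every candidate on a common basis:
  alloy A: σ_y = 1000 MPa, ρ = 7830 kg/m³
  alloy S: σ_y = 229.0 MPa, ρ = 8041 kg/m³
  alloy Y: σ_y = 226.8 MPa, ρ = 8570 kg/m³
  alloy V: σ_y = 819.0 MPa, ρ = 3230 kg/m³
  alloy X: σ_y = 111.0 MPa, ρ = 8922 kg/m³
  alloy V: M = 254 kN·m/kg
  alloy A: M = 128 kN·m/kg
  alloy S: M = 28.5 kN·m/kg
  alloy Y: M = 26.5 kN·m/kg
  alloy X: M = 12.4 kN·m/kg
Alloy V has the largest M.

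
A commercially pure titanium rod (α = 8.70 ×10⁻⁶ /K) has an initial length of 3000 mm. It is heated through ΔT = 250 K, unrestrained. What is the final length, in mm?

3006.5 mm

ΔL = α·L₀·ΔT = 8.70×10⁻⁶ × 3000 mm × 250.0 K = 6.52 mm.
L = L₀ + ΔL = 3000 + 6.52 = 3006.5 mm.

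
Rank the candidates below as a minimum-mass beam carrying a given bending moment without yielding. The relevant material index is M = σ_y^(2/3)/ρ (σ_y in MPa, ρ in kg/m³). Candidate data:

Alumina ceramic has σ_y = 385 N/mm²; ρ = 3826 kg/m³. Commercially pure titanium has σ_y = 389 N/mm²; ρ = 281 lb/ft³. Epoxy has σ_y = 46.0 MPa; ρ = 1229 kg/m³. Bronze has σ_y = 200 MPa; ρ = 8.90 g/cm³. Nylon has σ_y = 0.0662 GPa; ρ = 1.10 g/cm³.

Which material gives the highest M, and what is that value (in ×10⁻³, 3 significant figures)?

Convert each candidate to consistent units, then evaluate M:
  alumina ceramic: σ_y = 385.0 MPa, ρ = 3826 kg/m³
  commercially pure titanium: σ_y = 389.0 MPa, ρ = 4501 kg/m³
  epoxy: σ_y = 46.00 MPa, ρ = 1229 kg/m³
  bronze: σ_y = 200.0 MPa, ρ = 8900 kg/m³
  nylon: σ_y = 66.20 MPa, ρ = 1100 kg/m³
  nylon: M = 14.9×10⁻³
  alumina ceramic: M = 13.8×10⁻³
  commercially pure titanium: M = 11.8×10⁻³
  epoxy: M = 10.4×10⁻³
  bronze: M = 3.84×10⁻³
Highest index: nylon.

nylon, M = 14.9×10⁻³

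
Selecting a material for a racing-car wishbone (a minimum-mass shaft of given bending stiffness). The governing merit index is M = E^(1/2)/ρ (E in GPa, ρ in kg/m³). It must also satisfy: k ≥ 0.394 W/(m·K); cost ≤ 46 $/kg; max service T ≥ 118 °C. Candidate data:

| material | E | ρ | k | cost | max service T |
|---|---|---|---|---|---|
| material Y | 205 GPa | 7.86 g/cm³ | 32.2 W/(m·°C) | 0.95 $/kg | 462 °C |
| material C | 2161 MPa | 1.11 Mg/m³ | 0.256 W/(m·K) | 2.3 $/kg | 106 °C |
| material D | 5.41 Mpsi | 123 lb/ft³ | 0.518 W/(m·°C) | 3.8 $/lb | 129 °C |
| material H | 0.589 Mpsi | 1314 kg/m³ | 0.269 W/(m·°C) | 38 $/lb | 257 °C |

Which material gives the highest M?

material D

Screen on constraints: k ≥ 0.394 W/(m·K); cost ≤ 46 $/kg; max service T ≥ 118 °C. Survivors: material Y, material D.
Normalizing units and computing the index:
  material Y: E = 205.0 GPa, ρ = 7860 kg/m³
  material D: E = 37.30 GPa, ρ = 1970 kg/m³
  material D: M = 3.10×10⁻³
  material Y: M = 1.82×10⁻³
Material D ranks first.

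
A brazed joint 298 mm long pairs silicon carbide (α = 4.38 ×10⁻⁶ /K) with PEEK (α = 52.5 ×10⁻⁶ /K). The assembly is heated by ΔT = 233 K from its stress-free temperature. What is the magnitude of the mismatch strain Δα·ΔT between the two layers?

Δα = |4.38 − 52.5|×10⁻⁶/K = 48.1×10⁻⁶/K.
Mismatch strain = Δα·ΔT = 48.1×10⁻⁶ × 233.0 = 0.0112.

0.0112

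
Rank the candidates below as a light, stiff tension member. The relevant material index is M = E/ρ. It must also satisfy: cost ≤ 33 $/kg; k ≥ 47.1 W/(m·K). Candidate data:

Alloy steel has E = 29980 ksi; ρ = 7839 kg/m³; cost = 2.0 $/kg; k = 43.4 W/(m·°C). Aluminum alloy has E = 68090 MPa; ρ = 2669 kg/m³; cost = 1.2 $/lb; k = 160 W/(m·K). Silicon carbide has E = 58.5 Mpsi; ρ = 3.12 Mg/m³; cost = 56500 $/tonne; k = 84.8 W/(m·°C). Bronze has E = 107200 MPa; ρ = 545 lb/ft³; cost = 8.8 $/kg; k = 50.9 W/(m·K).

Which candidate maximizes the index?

Screen on constraints: cost ≤ 33 $/kg; k ≥ 47.1 W/(m·K). Survivors: aluminum alloy, bronze.
Convert each candidate to consistent units, then evaluate M:
  aluminum alloy: E = 68.09 GPa, ρ = 2669 kg/m³
  bronze: E = 107.2 GPa, ρ = 8730 kg/m³
  aluminum alloy: M = 25.5 MN·m/kg
  bronze: M = 12.3 MN·m/kg
Aluminum alloy has the largest M.

aluminum alloy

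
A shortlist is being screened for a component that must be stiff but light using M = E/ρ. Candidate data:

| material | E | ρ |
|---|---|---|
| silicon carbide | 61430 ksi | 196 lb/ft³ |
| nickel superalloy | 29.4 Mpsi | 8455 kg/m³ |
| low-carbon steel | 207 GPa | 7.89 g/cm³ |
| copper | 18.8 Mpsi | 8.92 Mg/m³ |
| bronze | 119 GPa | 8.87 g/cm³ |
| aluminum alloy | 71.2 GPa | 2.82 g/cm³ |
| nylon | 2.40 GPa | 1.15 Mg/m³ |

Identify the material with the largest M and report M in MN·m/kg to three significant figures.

In SI units:
  silicon carbide: E = 423.5 GPa, ρ = 3140 kg/m³
  nickel superalloy: E = 202.7 GPa, ρ = 8455 kg/m³
  low-carbon steel: E = 207.0 GPa, ρ = 7890 kg/m³
  copper: E = 129.6 GPa, ρ = 8920 kg/m³
  bronze: E = 119.0 GPa, ρ = 8870 kg/m³
  aluminum alloy: E = 71.20 GPa, ρ = 2820 kg/m³
  nylon: E = 2.400 GPa, ρ = 1150 kg/m³
  silicon carbide: M = 135 MN·m/kg
  low-carbon steel: M = 26.2 MN·m/kg
  aluminum alloy: M = 25.2 MN·m/kg
  nickel superalloy: M = 24.0 MN·m/kg
  copper: M = 14.5 MN·m/kg
  bronze: M = 13.4 MN·m/kg
  nylon: M = 2.09 MN·m/kg
Silicon carbide ranks first.

silicon carbide, M = 135 MN·m/kg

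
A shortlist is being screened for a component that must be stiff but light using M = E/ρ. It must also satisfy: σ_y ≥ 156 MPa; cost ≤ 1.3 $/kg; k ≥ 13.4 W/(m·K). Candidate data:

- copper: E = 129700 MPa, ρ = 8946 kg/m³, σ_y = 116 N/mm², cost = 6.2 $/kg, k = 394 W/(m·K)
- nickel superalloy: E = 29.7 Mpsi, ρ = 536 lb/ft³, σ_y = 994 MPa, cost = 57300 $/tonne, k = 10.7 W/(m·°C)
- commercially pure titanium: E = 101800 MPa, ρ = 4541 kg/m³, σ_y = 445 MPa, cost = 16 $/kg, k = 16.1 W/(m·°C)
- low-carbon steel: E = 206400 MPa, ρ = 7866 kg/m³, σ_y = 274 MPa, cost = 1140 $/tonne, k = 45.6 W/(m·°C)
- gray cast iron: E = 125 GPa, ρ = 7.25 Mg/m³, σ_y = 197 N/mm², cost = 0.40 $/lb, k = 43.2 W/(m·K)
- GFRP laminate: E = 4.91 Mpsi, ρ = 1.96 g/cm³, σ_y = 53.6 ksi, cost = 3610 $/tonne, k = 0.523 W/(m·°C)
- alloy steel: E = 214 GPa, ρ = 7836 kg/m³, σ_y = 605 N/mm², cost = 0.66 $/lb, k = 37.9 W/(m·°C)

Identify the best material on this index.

low-carbon steel

Screen on constraints: σ_y ≥ 156 MPa; cost ≤ 1.3 $/kg; k ≥ 13.4 W/(m·K). Survivors: low-carbon steel, gray cast iron.
Normalizing units and computing the index:
  low-carbon steel: E = 206.4 GPa, ρ = 7866 kg/m³
  gray cast iron: E = 125.0 GPa, ρ = 7250 kg/m³
  low-carbon steel: M = 26.2 MN·m/kg
  gray cast iron: M = 17.2 MN·m/kg
The maximum is for low-carbon steel.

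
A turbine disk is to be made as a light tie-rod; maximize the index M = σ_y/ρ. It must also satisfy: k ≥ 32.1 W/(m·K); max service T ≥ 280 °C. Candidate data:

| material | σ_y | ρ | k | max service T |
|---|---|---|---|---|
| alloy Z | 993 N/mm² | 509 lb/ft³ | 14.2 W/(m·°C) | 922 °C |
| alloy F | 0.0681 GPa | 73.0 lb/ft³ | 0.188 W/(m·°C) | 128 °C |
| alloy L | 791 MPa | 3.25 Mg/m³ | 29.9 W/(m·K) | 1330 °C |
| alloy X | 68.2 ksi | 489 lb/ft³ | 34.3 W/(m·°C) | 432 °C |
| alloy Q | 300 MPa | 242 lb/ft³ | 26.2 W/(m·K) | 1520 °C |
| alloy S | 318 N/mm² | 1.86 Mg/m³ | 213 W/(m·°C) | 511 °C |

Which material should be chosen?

Screen on constraints: k ≥ 32.1 W/(m·K); max service T ≥ 280 °C. Survivors: alloy X, alloy S.
After converting to SI:
  alloy X: σ_y = 470.2 MPa, ρ = 7833 kg/m³
  alloy S: σ_y = 318.0 MPa, ρ = 1860 kg/m³
  alloy S: M = 171 kN·m/kg
  alloy X: M = 60.0 kN·m/kg
Alloy S has the largest M.

alloy S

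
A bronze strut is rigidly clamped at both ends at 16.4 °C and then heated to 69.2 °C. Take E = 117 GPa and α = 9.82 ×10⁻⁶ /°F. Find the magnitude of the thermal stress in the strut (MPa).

109 MPa

α = 9.82×10⁻⁶/°F × 9/5 = 17.7×10⁻⁶/K.
ΔT = 52.80 K. Constrained thermal stress σ = E·α·ΔT = 117.0×10³ MPa × 17.7×10⁻⁶ × 52.80 = 109 MPa (compressive).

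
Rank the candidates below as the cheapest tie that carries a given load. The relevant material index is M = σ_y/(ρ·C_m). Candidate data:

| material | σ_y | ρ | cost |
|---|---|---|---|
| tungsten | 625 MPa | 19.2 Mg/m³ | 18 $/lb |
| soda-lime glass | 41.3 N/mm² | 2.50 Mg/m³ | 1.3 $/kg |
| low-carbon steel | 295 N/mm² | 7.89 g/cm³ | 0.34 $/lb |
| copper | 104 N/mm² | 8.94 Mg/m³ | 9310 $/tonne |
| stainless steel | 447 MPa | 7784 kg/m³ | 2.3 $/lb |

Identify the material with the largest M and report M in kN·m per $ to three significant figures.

After converting to SI:
  tungsten: σ_y = 625.0 MPa, ρ = 19200 kg/m³, cost = 39.68 $/kg
  soda-lime glass: σ_y = 41.30 MPa, ρ = 2500 kg/m³, cost = 1.300 $/kg
  low-carbon steel: σ_y = 295.0 MPa, ρ = 7890 kg/m³, cost = 0.7496 $/kg
  copper: σ_y = 104.0 MPa, ρ = 8940 kg/m³, cost = 9.310 $/kg
  stainless steel: σ_y = 447.0 MPa, ρ = 7784 kg/m³, cost = 5.071 $/kg
  low-carbon steel: M = 49.9 kN·m per $
  soda-lime glass: M = 12.7 kN·m per $
  stainless steel: M = 11.3 kN·m per $
  copper: M = 1.25 kN·m per $
  tungsten: M = 0.820 kN·m per $
Highest index: low-carbon steel.

low-carbon steel, M = 49.9 kN·m per $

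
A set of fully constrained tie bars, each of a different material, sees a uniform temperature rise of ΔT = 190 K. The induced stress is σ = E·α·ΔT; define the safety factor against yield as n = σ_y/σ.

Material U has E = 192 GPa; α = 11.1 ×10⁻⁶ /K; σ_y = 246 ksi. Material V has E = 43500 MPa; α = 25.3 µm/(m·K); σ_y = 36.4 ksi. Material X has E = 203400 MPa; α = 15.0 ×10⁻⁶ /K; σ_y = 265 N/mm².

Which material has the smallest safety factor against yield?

Converting E to GPa, α to ×10⁻⁶/K, σ_y to MPa, then σ and n for each:
  material U: E = 192.0, α = 11.1, σ_y = 1696 → σ = 405 MPa, n = 4.19
  material V: E = 43.50, α = 25.3, σ_y = 251.0 → σ = 209 MPa, n = 1.20
  material X: E = 203.4, α = 15.0, σ_y = 265.0 → σ = 580 MPa, n = 0.457
Smallest n: material X with n = 0.457.

material X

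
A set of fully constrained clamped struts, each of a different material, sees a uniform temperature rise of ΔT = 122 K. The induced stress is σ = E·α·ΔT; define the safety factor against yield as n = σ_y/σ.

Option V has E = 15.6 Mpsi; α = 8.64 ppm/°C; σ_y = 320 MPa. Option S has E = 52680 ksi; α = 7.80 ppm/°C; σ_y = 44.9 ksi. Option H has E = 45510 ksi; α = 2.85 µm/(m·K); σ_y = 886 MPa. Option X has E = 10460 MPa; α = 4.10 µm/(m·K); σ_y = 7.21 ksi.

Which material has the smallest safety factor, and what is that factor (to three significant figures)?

option S, n = 0.896

In consistent units (E in GPa, α in ×10⁻⁶/K, σ_y in MPa):
  option V: E = 107.6, α = 8.64, σ_y = 320.0 → σ = 113 MPa, n = 2.82
  option S: E = 363.2, α = 7.80, σ_y = 309.6 → σ = 346 MPa, n = 0.896
  option H: E = 313.8, α = 2.85, σ_y = 886.0 → σ = 109 MPa, n = 8.12
  option X: E = 10.46, α = 4.10, σ_y = 49.71 → σ = 5.23 MPa, n = 9.50
Smallest n: option S with n = 0.896.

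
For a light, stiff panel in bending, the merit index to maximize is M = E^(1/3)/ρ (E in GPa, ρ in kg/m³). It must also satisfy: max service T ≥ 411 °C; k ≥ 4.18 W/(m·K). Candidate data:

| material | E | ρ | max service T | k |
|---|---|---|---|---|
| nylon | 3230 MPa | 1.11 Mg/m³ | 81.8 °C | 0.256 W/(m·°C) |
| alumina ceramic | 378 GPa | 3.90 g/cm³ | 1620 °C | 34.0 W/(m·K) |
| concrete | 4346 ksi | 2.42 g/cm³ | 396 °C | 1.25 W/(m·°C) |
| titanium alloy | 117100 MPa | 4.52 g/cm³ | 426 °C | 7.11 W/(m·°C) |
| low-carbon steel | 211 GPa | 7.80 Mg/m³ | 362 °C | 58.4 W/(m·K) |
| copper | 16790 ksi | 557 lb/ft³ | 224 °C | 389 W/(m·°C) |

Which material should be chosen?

alumina ceramic

Screen on constraints: max service T ≥ 411 °C; k ≥ 4.18 W/(m·K). Survivors: alumina ceramic, titanium alloy.
Putting every candidate on a common basis:
  alumina ceramic: E = 378.0 GPa, ρ = 3900 kg/m³
  titanium alloy: E = 117.1 GPa, ρ = 4520 kg/m³
  alumina ceramic: M = 1.85×10⁻³
  titanium alloy: M = 1.08×10⁻³
Alumina ceramic has the largest M.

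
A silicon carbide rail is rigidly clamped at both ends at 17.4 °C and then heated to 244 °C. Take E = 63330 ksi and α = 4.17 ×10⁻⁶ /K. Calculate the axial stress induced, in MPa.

413 MPa

E = 63330 ksi = 436.6 GPa.
ΔT = 226.6 K. Constrained thermal stress σ = E·α·ΔT = 436.6×10³ MPa × 4.17×10⁻⁶ × 226.6 = 413 MPa (compressive).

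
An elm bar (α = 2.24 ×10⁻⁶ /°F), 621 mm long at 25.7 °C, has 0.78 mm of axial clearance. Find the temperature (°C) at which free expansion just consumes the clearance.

337 °C

α = 2.24×10⁻⁶/°F × 9/5 = 4.03×10⁻⁶/K.
α·L₀·ΔT = 0.78 mm ⇒ ΔT = 0.78 / (4.03×10⁻⁶ × 621.0) = 311.5 K.
T = 25.7 + 311.5 = 337.2 °C.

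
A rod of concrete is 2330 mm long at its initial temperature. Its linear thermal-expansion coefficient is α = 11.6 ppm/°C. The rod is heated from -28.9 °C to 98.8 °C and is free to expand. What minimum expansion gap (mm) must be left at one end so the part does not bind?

ΔT = 98.8 − (-28.9) = 127.7 K.
ΔL = α·L₀·ΔT = 11.6×10⁻⁶ × 2330 mm × 127.7 K = 3.45 mm.

3.45 mm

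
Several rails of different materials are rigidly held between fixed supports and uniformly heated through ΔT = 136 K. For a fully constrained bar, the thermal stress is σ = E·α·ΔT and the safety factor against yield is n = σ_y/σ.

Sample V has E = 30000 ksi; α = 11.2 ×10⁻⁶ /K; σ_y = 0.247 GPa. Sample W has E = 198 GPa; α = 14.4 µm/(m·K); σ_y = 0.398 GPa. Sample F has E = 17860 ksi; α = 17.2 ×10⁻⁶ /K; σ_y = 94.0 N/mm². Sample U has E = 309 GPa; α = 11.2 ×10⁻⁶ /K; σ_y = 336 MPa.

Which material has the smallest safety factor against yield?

sample F

Per material, after unit conversion:
  sample V: E = 206.8, α = 11.2, σ_y = 247.0 → σ = 315 MPa, n = 0.784
  sample W: E = 198.0, α = 14.4, σ_y = 398.0 → σ = 388 MPa, n = 1.03
  sample F: E = 123.1, α = 17.2, σ_y = 94.00 → σ = 288 MPa, n = 0.326
  sample U: E = 309.0, α = 11.2, σ_y = 336.0 → σ = 471 MPa, n = 0.714
Sample F has the lowest safety factor, n = 0.326.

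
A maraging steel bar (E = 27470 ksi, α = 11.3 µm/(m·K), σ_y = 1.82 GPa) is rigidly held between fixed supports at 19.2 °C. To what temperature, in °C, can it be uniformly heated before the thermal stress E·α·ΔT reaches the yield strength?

870 °C

E = 27470 ksi = 189.4 GPa.
σ_y = 1.82 GPa = 1820 MPa.
E·α·ΔT = 1820 MPa ⇒ ΔT = 1820 / (189.4×10³ × 11.3×10⁻⁶) = 850.4 K.
T = 19.2 + 850.4 = 869.6 °C.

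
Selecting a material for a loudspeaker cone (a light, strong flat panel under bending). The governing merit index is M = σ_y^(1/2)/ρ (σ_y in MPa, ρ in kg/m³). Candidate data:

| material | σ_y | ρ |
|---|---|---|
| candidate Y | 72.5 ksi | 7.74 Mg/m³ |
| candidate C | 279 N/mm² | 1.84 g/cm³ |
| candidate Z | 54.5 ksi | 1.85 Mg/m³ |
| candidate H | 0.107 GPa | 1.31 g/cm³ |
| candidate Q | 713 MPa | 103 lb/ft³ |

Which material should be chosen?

In SI units:
  candidate Y: σ_y = 499.9 MPa, ρ = 7740 kg/m³
  candidate C: σ_y = 279.0 MPa, ρ = 1840 kg/m³
  candidate Z: σ_y = 375.8 MPa, ρ = 1850 kg/m³
  candidate H: σ_y = 107.0 MPa, ρ = 1310 kg/m³
  candidate Q: σ_y = 713.0 MPa, ρ = 1650 kg/m³
  candidate Q: M = 16.2×10⁻³
  candidate Z: M = 10.5×10⁻³
  candidate C: M = 9.08×10⁻³
  candidate H: M = 7.90×10⁻³
  candidate Y: M = 2.89×10⁻³
Candidate Q has the largest M.

candidate Q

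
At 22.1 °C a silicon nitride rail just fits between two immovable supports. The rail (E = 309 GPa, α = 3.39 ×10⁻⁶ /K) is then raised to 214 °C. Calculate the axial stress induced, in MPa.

ΔT = 191.9 K. Constrained thermal stress σ = E·α·ΔT = 309.0×10³ MPa × 3.39×10⁻⁶ × 191.9 = 201 MPa (compressive).

201 MPa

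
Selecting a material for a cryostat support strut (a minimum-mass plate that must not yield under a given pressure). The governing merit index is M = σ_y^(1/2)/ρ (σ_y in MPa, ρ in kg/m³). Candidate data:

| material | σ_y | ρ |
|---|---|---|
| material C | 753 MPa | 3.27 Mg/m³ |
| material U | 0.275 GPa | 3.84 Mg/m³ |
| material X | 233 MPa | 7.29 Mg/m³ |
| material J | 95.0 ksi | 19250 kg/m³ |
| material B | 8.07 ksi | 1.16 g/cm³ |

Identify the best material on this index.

After converting to SI:
  material C: σ_y = 753.0 MPa, ρ = 3270 kg/m³
  material U: σ_y = 275.0 MPa, ρ = 3840 kg/m³
  material X: σ_y = 233.0 MPa, ρ = 7290 kg/m³
  material J: σ_y = 655.0 MPa, ρ = 19250 kg/m³
  material B: σ_y = 55.64 MPa, ρ = 1160 kg/m³
  material C: M = 8.39×10⁻³
  material B: M = 6.43×10⁻³
  material U: M = 4.32×10⁻³
  material X: M = 2.09×10⁻³
  material J: M = 1.33×10⁻³
The maximum is for material C.

material C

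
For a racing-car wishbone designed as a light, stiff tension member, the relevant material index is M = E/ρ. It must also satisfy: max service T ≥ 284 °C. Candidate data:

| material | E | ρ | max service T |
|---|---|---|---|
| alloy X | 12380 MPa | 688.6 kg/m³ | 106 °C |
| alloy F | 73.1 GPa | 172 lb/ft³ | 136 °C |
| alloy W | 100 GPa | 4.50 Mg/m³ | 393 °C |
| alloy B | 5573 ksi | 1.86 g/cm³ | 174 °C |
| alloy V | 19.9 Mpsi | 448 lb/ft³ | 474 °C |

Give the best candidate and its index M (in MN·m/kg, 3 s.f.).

Screen on constraints: max service T ≥ 284 °C. Survivors: alloy W, alloy V.
After converting to SI:
  alloy W: E = 100.0 GPa, ρ = 4500 kg/m³
  alloy V: E = 137.2 GPa, ρ = 7176 kg/m³
  alloy W: M = 22.2 MN·m/kg
  alloy V: M = 19.1 MN·m/kg
Alloy W has the largest M.

alloy W, M = 22.2 MN·m/kg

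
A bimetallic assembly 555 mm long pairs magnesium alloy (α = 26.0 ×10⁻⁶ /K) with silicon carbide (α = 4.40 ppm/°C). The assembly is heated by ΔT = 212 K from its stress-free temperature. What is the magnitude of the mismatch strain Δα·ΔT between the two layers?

Δα = |26.0 − 4.40|×10⁻⁶/K = 21.6×10⁻⁶/K.
Mismatch strain = Δα·ΔT = 21.6×10⁻⁶ × 212.0 = 4.58×10⁻³.

4.58×10⁻³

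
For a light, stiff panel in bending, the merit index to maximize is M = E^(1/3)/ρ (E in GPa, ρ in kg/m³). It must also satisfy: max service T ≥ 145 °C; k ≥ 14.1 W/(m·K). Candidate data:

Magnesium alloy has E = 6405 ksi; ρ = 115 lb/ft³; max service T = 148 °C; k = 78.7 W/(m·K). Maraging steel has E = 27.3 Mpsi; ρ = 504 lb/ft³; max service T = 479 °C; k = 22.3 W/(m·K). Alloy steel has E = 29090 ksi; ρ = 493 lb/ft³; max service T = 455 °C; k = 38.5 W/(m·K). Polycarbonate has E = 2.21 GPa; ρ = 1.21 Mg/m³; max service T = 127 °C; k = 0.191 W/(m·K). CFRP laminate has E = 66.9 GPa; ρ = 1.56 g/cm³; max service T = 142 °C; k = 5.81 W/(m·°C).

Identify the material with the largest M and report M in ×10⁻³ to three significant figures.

magnesium alloy, M = 1.92×10⁻³

Screen on constraints: max service T ≥ 145 °C; k ≥ 14.1 W/(m·K). Survivors: magnesium alloy, maraging steel, alloy steel.
Putting every candidate on a common basis:
  magnesium alloy: E = 44.16 GPa, ρ = 1842 kg/m³
  maraging steel: E = 188.2 GPa, ρ = 8073 kg/m³
  alloy steel: E = 200.6 GPa, ρ = 7897 kg/m³
  magnesium alloy: M = 1.92×10⁻³
  alloy steel: M = 0.741×10⁻³
  maraging steel: M = 0.710×10⁻³
Highest index: magnesium alloy.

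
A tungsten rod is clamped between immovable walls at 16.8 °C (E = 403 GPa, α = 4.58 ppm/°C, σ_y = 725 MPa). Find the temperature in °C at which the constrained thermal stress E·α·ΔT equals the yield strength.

E·α·ΔT = 725.0 MPa ⇒ ΔT = 725.0 / (403.0×10³ × 4.58×10⁻⁶) = 392.8 K.
T = 16.8 + 392.8 = 409.6 °C.

410 °C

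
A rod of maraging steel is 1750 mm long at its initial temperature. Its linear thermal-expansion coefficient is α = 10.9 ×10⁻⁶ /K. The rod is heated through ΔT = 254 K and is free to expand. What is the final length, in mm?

ΔL = α·L₀·ΔT = 10.9×10⁻⁶ × 1750 mm × 254.0 K = 4.85 mm.
L = L₀ + ΔL = 1750 + 4.85 = 1754.8 mm.

1754.8 mm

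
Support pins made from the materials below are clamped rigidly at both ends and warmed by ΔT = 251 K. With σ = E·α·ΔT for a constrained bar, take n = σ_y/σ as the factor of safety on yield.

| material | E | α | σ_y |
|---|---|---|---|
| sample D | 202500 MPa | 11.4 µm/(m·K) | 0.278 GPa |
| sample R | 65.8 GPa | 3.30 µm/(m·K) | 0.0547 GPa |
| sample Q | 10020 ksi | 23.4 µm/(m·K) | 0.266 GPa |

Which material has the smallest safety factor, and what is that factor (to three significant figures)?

sample D, n = 0.480

In consistent units (E in GPa, α in ×10⁻⁶/K, σ_y in MPa):
  sample D: E = 202.5, α = 11.4, σ_y = 278.0 → σ = 579 MPa, n = 0.480
  sample R: E = 65.80, α = 3.30, σ_y = 54.70 → σ = 54.5 MPa, n = 1.00
  sample Q: E = 69.09, α = 23.4, σ_y = 266.0 → σ = 406 MPa, n = 0.656
Sample D has the lowest safety factor, n = 0.480.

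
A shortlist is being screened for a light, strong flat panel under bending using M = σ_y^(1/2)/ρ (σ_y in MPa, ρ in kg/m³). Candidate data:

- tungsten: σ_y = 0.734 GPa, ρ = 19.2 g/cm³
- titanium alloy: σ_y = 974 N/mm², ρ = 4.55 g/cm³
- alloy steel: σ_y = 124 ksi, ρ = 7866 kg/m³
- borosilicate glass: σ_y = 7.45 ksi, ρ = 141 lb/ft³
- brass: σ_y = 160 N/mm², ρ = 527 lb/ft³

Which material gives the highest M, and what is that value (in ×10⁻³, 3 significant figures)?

titanium alloy, M = 6.86×10⁻³

Normalizing units and computing the index:
  tungsten: σ_y = 734.0 MPa, ρ = 19200 kg/m³
  titanium alloy: σ_y = 974.0 MPa, ρ = 4550 kg/m³
  alloy steel: σ_y = 855.0 MPa, ρ = 7866 kg/m³
  borosilicate glass: σ_y = 51.37 MPa, ρ = 2259 kg/m³
  brass: σ_y = 160.0 MPa, ρ = 8442 kg/m³
  titanium alloy: M = 6.86×10⁻³
  alloy steel: M = 3.72×10⁻³
  borosilicate glass: M = 3.17×10⁻³
  brass: M = 1.50×10⁻³
  tungsten: M = 1.41×10⁻³
Titanium alloy ranks first.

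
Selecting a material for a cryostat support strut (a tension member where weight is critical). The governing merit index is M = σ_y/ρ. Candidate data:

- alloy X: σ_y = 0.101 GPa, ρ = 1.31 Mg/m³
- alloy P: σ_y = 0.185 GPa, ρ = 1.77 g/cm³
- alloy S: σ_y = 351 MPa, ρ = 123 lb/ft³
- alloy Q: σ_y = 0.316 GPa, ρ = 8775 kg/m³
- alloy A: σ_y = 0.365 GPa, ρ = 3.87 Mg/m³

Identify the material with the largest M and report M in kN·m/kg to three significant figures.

alloy S, M = 178 kN·m/kg

In SI units:
  alloy X: σ_y = 101.0 MPa, ρ = 1310 kg/m³
  alloy P: σ_y = 185.0 MPa, ρ = 1770 kg/m³
  alloy S: σ_y = 351.0 MPa, ρ = 1970 kg/m³
  alloy Q: σ_y = 316.0 MPa, ρ = 8775 kg/m³
  alloy A: σ_y = 365.0 MPa, ρ = 3870 kg/m³
  alloy S: M = 178 kN·m/kg
  alloy P: M = 105 kN·m/kg
  alloy A: M = 94.3 kN·m/kg
  alloy X: M = 77.1 kN·m/kg
  alloy Q: M = 36.0 kN·m/kg
Alloy S has the largest M.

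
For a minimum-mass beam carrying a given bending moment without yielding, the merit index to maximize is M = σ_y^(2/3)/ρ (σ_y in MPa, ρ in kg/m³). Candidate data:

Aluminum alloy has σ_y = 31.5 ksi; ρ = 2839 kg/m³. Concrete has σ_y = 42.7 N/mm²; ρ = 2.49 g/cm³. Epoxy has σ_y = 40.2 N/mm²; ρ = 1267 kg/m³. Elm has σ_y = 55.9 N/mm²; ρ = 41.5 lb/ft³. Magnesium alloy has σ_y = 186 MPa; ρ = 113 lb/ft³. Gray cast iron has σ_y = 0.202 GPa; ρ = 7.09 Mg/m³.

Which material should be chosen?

elm

After converting to SI:
  aluminum alloy: σ_y = 217.2 MPa, ρ = 2839 kg/m³
  concrete: σ_y = 42.70 MPa, ρ = 2490 kg/m³
  epoxy: σ_y = 40.20 MPa, ρ = 1267 kg/m³
  elm: σ_y = 55.90 MPa, ρ = 664.8 kg/m³
  magnesium alloy: σ_y = 186.0 MPa, ρ = 1810 kg/m³
  gray cast iron: σ_y = 202.0 MPa, ρ = 7090 kg/m³
  elm: M = 22.0×10⁻³
  magnesium alloy: M = 18.0×10⁻³
  aluminum alloy: M = 12.7×10⁻³
  epoxy: M = 9.26×10⁻³
  concrete: M = 4.91×10⁻³
  gray cast iron: M = 4.86×10⁻³
Elm has the largest M.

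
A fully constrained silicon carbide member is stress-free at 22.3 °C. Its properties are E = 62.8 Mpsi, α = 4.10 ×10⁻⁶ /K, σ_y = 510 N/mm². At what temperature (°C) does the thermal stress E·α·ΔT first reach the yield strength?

310 °C

E = 62.8 Mpsi = 433.0 GPa.
σ_y = 510 N/mm² = 510.0 MPa.
E·α·ΔT = 510.0 MPa ⇒ ΔT = 510.0 / (433.0×10³ × 4.10×10⁻⁶) = 287.3 K.
T = 22.3 + 287.3 = 309.6 °C.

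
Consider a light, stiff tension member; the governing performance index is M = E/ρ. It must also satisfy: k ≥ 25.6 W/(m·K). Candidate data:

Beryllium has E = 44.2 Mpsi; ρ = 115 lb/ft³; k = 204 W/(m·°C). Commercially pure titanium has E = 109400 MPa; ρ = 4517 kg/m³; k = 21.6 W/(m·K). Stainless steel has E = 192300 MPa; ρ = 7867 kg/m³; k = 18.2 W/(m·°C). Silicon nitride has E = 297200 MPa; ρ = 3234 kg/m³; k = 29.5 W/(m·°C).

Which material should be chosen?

beryllium

Screen on constraints: k ≥ 25.6 W/(m·K). Survivors: beryllium, silicon nitride.
Normalizing units and computing the index:
  beryllium: E = 304.7 GPa, ρ = 1842 kg/m³
  silicon nitride: E = 297.2 GPa, ρ = 3234 kg/m³
  beryllium: M = 165 MN·m/kg
  silicon nitride: M = 91.9 MN·m/kg
The maximum is for beryllium.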